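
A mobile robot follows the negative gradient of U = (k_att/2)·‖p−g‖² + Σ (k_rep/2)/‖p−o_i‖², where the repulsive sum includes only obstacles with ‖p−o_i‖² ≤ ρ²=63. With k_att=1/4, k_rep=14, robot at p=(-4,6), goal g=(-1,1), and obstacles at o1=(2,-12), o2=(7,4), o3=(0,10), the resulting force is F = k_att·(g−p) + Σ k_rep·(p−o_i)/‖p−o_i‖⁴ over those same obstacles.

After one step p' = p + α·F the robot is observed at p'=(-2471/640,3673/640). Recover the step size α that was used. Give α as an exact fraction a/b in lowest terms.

α = 1/5

F_att = 1/4·(g−p) = 1/4·(3,-5) = (0.7500,-1.2500)
o1: d²=360 > ρ²=63 → inactive
o2: d²=125 > ρ²=63 → inactive
o3: d²=32 ≤ ρ²=63; F_rep = 14·(-4,-4)/32² = (-0.0547,-0.0547)
F = F_att + ΣF_rep = (0.6953,-1.3047)
Δp = p'−p = (0.1391,-0.2609); α = Δx/Fx = (89/640) / (89/128) = 1/5
check: Δy/Fy = (-167/640) / (-167/128) = 1/5 ✓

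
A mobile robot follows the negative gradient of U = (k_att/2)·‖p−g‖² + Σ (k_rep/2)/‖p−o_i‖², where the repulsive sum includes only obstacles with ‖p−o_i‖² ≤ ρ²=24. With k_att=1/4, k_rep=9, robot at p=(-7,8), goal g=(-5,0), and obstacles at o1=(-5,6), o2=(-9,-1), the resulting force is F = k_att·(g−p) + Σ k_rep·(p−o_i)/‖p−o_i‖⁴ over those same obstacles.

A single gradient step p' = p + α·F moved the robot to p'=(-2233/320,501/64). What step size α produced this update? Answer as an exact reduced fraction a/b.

F_att = 1/4·(g−p) = 1/4·(2,-8) = (0.5000,-2.0000)
o1: d²=8 ≤ ρ²=24; F_rep = 9·(-2,2)/8² = (-0.2812,0.2812)
o2: d²=85 > ρ²=24 → inactive
F = F_att + ΣF_rep = (0.2188,-1.7188)
Δp = p'−p = (0.0219,-0.1719); α = Δx/Fx = (7/320) / (7/32) = 1/10
check: Δy/Fy = (-11/64) / (-55/32) = 1/10 ✓

α = 1/10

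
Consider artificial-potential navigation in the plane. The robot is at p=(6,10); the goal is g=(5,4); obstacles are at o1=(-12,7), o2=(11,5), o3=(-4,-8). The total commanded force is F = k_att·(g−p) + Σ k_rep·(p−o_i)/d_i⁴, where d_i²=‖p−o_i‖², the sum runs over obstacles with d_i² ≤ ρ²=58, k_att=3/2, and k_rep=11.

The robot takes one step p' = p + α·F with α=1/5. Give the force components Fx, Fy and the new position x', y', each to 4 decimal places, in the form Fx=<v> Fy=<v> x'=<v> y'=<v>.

F_att = 3/2·(g−p) = 3/2·(-1,-6) = (-1.5000,-9.0000)
o1: d²=333 > ρ²=58 → inactive
o2: d²=50 ≤ ρ²=58; F_rep = 11·(-5,5)/50² = (-0.0220,0.0220)
o3: d²=424 > ρ²=58 → inactive
F = F_att + ΣF_rep = (-1.5220,-8.9780)
p' = p + 1/5·F = (5.6956,8.2044)

Fx=-1.5220 Fy=-8.9780 x'=5.6956 y'=8.2044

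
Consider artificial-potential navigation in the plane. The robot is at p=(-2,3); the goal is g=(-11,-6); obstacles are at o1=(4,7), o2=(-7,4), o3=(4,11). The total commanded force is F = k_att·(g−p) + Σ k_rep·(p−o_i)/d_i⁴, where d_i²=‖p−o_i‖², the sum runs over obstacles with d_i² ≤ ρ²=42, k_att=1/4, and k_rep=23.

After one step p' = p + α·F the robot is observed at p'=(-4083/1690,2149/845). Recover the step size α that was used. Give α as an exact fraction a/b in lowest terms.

F_att = 1/4·(g−p) = 1/4·(-9,-9) = (-2.2500,-2.2500)
o1: d²=52 > ρ²=42 → inactive
o2: d²=26 ≤ ρ²=42; F_rep = 23·(5,-1)/26² = (0.1701,-0.0340)
o3: d²=100 > ρ²=42 → inactive
F = F_att + ΣF_rep = (-2.0799,-2.2840)
Δp = p'−p = (-0.4160,-0.4568); α = Δx/Fx = (-703/1690) / (-703/338) = 1/5
check: Δy/Fy = (-386/845) / (-386/169) = 1/5 ✓

α = 1/5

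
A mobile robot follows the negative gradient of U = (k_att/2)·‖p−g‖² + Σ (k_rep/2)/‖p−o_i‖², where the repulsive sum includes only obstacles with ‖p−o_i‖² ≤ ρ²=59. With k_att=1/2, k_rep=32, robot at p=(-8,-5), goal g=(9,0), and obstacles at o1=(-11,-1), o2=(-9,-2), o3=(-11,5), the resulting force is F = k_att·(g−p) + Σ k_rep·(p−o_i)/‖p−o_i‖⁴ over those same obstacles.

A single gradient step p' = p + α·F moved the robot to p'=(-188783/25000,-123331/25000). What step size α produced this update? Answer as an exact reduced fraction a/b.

α = 1/20

F_att = 1/2·(g−p) = 1/2·(17,5) = (8.5000,2.5000)
o1: d²=25 ≤ ρ²=59; F_rep = 32·(3,-4)/25² = (0.1536,-0.2048)
o2: d²=10 ≤ ρ²=59; F_rep = 32·(1,-3)/10² = (0.3200,-0.9600)
o3: d²=109 > ρ²=59 → inactive
F = F_att + ΣF_rep = (8.9736,1.3352)
Δp = p'−p = (0.4487,0.0668); α = Δx/Fx = (11217/25000) / (11217/1250) = 1/20
check: Δy/Fy = (1669/25000) / (1669/1250) = 1/20 ✓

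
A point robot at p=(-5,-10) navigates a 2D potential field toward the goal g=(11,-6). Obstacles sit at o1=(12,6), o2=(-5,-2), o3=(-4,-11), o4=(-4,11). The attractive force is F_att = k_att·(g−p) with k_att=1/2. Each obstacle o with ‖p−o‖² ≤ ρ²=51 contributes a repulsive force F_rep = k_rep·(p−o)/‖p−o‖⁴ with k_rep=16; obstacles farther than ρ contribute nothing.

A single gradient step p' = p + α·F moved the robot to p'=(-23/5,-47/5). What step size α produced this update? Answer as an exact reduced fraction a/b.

F_att = 1/2·(g−p) = 1/2·(16,4) = (8.0000,2.0000)
o1: d²=545 > ρ²=51 → inactive
o2: d²=64 > ρ²=51 → inactive
o3: d²=2 ≤ ρ²=51; F_rep = 16·(-1,1)/2² = (-4.0000,4.0000)
o4: d²=442 > ρ²=51 → inactive
F = F_att + ΣF_rep = (4.0000,6.0000)
Δp = p'−p = (0.4000,0.6000); α = Δx/Fx = (2/5) / (4) = 1/10
check: Δy/Fy = (3/5) / (6) = 1/10 ✓

α = 1/10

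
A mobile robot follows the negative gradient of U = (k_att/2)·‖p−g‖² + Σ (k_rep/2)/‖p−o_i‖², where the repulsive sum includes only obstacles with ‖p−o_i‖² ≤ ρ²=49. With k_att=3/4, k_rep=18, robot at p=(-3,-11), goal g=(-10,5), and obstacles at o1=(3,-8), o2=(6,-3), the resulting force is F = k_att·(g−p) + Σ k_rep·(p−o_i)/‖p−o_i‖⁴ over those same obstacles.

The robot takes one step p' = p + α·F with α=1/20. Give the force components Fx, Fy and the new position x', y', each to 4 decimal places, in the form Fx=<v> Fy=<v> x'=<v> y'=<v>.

F_att = 3/4·(g−p) = 3/4·(-7,16) = (-5.2500,12.0000)
o1: d²=45 ≤ ρ²=49; F_rep = 18·(-6,-3)/45² = (-0.0533,-0.0267)
o2: d²=145 > ρ²=49 → inactive
F = F_att + ΣF_rep = (-5.3033,11.9733)
p' = p + 1/20·F = (-3.2652,-10.4013)

Fx=-5.3033 Fy=11.9733 x'=-3.2652 y'=-10.4013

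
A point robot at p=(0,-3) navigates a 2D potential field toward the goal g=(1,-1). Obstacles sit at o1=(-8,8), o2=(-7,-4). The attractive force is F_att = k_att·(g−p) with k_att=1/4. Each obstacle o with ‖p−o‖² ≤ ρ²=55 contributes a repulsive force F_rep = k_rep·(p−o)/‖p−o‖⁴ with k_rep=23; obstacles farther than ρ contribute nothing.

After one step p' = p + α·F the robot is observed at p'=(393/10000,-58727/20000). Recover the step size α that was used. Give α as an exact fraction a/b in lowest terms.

α = 1/8

F_att = 1/4·(g−p) = 1/4·(1,2) = (0.2500,0.5000)
o1: d²=185 > ρ²=55 → inactive
o2: d²=50 ≤ ρ²=55; F_rep = 23·(7,1)/50² = (0.0644,0.0092)
F = F_att + ΣF_rep = (0.3144,0.5092)
Δp = p'−p = (0.0393,0.0636); α = Δx/Fx = (393/10000) / (393/1250) = 1/8
check: Δy/Fy = (1273/20000) / (1273/2500) = 1/8 ✓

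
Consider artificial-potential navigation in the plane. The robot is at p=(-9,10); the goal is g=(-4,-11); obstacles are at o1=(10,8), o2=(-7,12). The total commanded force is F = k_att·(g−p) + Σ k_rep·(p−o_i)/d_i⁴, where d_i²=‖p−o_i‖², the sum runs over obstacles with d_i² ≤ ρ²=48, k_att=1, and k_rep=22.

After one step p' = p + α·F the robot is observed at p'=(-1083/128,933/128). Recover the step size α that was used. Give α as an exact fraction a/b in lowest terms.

α = 1/8

F_att = 1·(g−p) = 1·(5,-21) = (5.0000,-21.0000)
o1: d²=365 > ρ²=48 → inactive
o2: d²=8 ≤ ρ²=48; F_rep = 22·(-2,-2)/8² = (-0.6875,-0.6875)
F = F_att + ΣF_rep = (4.3125,-21.6875)
Δp = p'−p = (0.5391,-2.7109); α = Δx/Fx = (69/128) / (69/16) = 1/8
check: Δy/Fy = (-347/128) / (-347/16) = 1/8 ✓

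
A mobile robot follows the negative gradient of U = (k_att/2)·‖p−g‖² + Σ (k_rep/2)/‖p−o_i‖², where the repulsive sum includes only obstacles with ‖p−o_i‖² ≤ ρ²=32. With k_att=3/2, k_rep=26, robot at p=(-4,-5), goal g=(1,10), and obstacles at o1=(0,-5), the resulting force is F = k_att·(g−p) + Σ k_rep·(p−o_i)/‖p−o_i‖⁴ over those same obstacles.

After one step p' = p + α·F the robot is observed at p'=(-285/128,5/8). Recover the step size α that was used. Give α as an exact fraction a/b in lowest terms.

F_att = 3/2·(g−p) = 3/2·(5,15) = (7.5000,22.5000)
o1: d²=16 ≤ ρ²=32; F_rep = 26·(-4,0)/16² = (-0.4062,0.0000)
F = F_att + ΣF_rep = (7.0938,22.5000)
Δp = p'−p = (1.7734,5.6250); α = Δx/Fx = (227/128) / (227/32) = 1/4
check: Δy/Fy = (45/8) / (45/2) = 1/4 ✓

α = 1/4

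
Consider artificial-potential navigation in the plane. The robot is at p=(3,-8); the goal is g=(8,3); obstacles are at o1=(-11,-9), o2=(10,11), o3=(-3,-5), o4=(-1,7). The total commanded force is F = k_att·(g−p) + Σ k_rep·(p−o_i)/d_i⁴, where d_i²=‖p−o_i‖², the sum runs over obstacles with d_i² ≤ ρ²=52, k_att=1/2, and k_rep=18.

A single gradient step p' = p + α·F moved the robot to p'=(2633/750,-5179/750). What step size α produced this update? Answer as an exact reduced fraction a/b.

F_att = 1/2·(g−p) = 1/2·(5,11) = (2.5000,5.5000)
o1: d²=197 > ρ²=52 → inactive
o2: d²=410 > ρ²=52 → inactive
o3: d²=45 ≤ ρ²=52; F_rep = 18·(6,-3)/45² = (0.0533,-0.0267)
o4: d²=241 > ρ²=52 → inactive
F = F_att + ΣF_rep = (2.5533,5.4733)
Δp = p'−p = (0.5107,1.0947); α = Δx/Fx = (383/750) / (383/150) = 1/5
check: Δy/Fy = (821/750) / (821/150) = 1/5 ✓

α = 1/5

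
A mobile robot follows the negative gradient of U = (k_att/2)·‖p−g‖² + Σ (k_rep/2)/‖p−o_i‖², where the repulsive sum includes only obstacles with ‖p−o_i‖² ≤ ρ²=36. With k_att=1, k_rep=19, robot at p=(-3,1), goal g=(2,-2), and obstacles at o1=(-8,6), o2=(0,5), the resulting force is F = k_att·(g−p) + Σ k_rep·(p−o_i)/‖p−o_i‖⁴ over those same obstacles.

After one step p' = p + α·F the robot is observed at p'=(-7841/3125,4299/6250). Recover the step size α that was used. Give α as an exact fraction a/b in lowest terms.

α = 1/10

F_att = 1·(g−p) = 1·(5,-3) = (5.0000,-3.0000)
o1: d²=50 > ρ²=36 → inactive
o2: d²=25 ≤ ρ²=36; F_rep = 19·(-3,-4)/25² = (-0.0912,-0.1216)
F = F_att + ΣF_rep = (4.9088,-3.1216)
Δp = p'−p = (0.4909,-0.3122); α = Δx/Fx = (1534/3125) / (3068/625) = 1/10
check: Δy/Fy = (-1951/6250) / (-1951/625) = 1/10 ✓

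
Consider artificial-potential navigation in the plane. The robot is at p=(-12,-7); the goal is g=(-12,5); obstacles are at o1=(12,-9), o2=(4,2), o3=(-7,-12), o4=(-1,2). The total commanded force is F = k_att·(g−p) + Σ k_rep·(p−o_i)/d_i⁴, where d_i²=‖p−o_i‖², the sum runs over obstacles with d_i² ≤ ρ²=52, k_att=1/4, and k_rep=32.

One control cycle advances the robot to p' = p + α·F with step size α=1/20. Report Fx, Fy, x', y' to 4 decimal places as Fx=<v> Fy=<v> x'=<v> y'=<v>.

Fx=-0.0640 Fy=3.0640 x'=-12.0032 y'=-6.8468

F_att = 1/4·(g−p) = 1/4·(0,12) = (0.0000,3.0000)
o1: d²=580 > ρ²=52 → inactive
o2: d²=337 > ρ²=52 → inactive
o3: d²=50 ≤ ρ²=52; F_rep = 32·(-5,5)/50² = (-0.0640,0.0640)
o4: d²=202 > ρ²=52 → inactive
F = F_att + ΣF_rep = (-0.0640,3.0640)
p' = p + 1/20·F = (-12.0032,-6.8468)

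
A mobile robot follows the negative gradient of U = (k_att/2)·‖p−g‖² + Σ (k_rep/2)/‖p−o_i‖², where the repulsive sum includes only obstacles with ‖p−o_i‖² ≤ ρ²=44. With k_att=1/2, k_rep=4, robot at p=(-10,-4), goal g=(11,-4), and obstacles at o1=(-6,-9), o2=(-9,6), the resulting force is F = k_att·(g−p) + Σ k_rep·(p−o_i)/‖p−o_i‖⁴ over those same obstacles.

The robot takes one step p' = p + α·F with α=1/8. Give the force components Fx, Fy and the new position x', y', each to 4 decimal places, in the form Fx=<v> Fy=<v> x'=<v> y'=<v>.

F_att = 1/2·(g−p) = 1/2·(21,0) = (10.5000,0.0000)
o1: d²=41 ≤ ρ²=44; F_rep = 4·(-4,5)/41² = (-0.0095,0.0119)
o2: d²=101 > ρ²=44 → inactive
F = F_att + ΣF_rep = (10.4905,0.0119)
p' = p + 1/8·F = (-8.6887,-3.9985)

Fx=10.4905 Fy=0.0119 x'=-8.6887 y'=-3.9985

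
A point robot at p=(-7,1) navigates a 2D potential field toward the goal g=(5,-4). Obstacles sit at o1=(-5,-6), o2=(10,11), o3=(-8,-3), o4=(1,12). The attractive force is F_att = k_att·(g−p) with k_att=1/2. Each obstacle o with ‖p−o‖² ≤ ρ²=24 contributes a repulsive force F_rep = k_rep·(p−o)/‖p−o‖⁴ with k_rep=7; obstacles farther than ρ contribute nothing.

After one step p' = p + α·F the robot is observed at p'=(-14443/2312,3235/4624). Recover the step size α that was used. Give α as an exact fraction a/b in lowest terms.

α = 1/8

F_att = 1/2·(g−p) = 1/2·(12,-5) = (6.0000,-2.5000)
o1: d²=53 > ρ²=24 → inactive
o2: d²=389 > ρ²=24 → inactive
o3: d²=17 ≤ ρ²=24; F_rep = 7·(1,4)/17² = (0.0242,0.0969)
o4: d²=185 > ρ²=24 → inactive
F = F_att + ΣF_rep = (6.0242,-2.4031)
Δp = p'−p = (0.7530,-0.3004); α = Δx/Fx = (1741/2312) / (1741/289) = 1/8
check: Δy/Fy = (-1389/4624) / (-1389/578) = 1/8 ✓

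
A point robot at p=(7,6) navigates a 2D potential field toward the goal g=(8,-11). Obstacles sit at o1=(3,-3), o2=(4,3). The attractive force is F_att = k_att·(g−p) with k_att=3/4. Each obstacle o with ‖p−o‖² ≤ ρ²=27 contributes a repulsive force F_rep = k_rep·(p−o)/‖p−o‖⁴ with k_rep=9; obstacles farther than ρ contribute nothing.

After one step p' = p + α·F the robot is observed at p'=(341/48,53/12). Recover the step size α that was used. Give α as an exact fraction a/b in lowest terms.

α = 1/8

F_att = 3/4·(g−p) = 3/4·(1,-17) = (0.7500,-12.7500)
o1: d²=97 > ρ²=27 → inactive
o2: d²=18 ≤ ρ²=27; F_rep = 9·(3,3)/18² = (0.0833,0.0833)
F = F_att + ΣF_rep = (0.8333,-12.6667)
Δp = p'−p = (0.1042,-1.5833); α = Δx/Fx = (5/48) / (5/6) = 1/8
check: Δy/Fy = (-19/12) / (-38/3) = 1/8 ✓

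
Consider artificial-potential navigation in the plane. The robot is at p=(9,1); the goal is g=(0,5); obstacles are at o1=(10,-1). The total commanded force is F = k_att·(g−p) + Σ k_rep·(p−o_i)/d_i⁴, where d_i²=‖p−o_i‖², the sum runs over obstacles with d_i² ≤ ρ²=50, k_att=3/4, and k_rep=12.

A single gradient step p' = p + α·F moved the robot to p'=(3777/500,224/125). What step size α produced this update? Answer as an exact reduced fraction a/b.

F_att = 3/4·(g−p) = 3/4·(-9,4) = (-6.7500,3.0000)
o1: d²=5 ≤ ρ²=50; F_rep = 12·(-1,2)/5² = (-0.4800,0.9600)
F = F_att + ΣF_rep = (-7.2300,3.9600)
Δp = p'−p = (-1.4460,0.7920); α = Δx/Fx = (-723/500) / (-723/100) = 1/5
check: Δy/Fy = (99/125) / (99/25) = 1/5 ✓

α = 1/5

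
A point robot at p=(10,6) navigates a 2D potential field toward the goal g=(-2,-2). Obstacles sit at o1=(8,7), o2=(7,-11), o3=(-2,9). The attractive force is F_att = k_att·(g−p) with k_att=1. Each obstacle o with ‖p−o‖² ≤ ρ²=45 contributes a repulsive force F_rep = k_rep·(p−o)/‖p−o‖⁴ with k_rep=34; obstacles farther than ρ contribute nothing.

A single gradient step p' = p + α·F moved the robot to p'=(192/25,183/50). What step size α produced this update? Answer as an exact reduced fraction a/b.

F_att = 1·(g−p) = 1·(-12,-8) = (-12.0000,-8.0000)
o1: d²=5 ≤ ρ²=45; F_rep = 34·(2,-1)/5² = (2.7200,-1.3600)
o2: d²=298 > ρ²=45 → inactive
o3: d²=153 > ρ²=45 → inactive
F = F_att + ΣF_rep = (-9.2800,-9.3600)
Δp = p'−p = (-2.3200,-2.3400); α = Δx/Fx = (-58/25) / (-232/25) = 1/4
check: Δy/Fy = (-117/50) / (-234/25) = 1/4 ✓

α = 1/4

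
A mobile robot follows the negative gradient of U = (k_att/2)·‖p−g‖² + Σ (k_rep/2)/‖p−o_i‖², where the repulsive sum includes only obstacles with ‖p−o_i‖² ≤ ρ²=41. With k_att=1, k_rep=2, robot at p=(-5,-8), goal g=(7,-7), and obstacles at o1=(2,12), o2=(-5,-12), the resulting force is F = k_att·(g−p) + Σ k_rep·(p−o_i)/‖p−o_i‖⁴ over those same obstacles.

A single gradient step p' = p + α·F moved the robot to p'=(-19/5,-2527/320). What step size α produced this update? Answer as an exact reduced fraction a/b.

F_att = 1·(g−p) = 1·(12,1) = (12.0000,1.0000)
o1: d²=449 > ρ²=41 → inactive
o2: d²=16 ≤ ρ²=41; F_rep = 2·(0,4)/16² = (0.0000,0.0312)
F = F_att + ΣF_rep = (12.0000,1.0312)
Δp = p'−p = (1.2000,0.1031); α = Δx/Fx = (6/5) / (12) = 1/10
check: Δy/Fy = (33/320) / (33/32) = 1/10 ✓

α = 1/10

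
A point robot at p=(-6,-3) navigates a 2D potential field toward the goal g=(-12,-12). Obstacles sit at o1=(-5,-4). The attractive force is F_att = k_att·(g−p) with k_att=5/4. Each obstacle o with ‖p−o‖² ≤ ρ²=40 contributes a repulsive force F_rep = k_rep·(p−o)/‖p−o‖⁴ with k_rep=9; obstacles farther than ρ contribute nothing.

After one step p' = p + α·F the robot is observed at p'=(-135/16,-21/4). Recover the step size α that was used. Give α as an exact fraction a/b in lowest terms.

F_att = 5/4·(g−p) = 5/4·(-6,-9) = (-7.5000,-11.2500)
o1: d²=2 ≤ ρ²=40; F_rep = 9·(-1,1)/2² = (-2.2500,2.2500)
F = F_att + ΣF_rep = (-9.7500,-9.0000)
Δp = p'−p = (-2.4375,-2.2500); α = Δx/Fx = (-39/16) / (-39/4) = 1/4
check: Δy/Fy = (-9/4) / (-9) = 1/4 ✓

α = 1/4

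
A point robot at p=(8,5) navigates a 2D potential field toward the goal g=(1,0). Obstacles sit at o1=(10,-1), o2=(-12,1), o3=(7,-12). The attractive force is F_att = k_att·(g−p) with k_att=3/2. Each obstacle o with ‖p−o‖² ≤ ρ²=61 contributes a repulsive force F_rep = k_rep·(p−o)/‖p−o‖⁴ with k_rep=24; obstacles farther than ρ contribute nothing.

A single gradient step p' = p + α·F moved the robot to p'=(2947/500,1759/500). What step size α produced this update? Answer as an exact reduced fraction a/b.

α = 1/5

F_att = 3/2·(g−p) = 3/2·(-7,-5) = (-10.5000,-7.5000)
o1: d²=40 ≤ ρ²=61; F_rep = 24·(-2,6)/40² = (-0.0300,0.0900)
o2: d²=416 > ρ²=61 → inactive
o3: d²=290 > ρ²=61 → inactive
F = F_att + ΣF_rep = (-10.5300,-7.4100)
Δp = p'−p = (-2.1060,-1.4820); α = Δx/Fx = (-1053/500) / (-1053/100) = 1/5
check: Δy/Fy = (-741/500) / (-741/100) = 1/5 ✓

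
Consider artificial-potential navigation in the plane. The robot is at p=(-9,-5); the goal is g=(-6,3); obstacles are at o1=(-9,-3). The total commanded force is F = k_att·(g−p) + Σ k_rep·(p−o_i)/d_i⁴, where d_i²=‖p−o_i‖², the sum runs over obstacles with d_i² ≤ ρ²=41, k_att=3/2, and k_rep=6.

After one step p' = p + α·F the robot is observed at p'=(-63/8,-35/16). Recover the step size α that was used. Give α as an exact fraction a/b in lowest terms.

F_att = 3/2·(g−p) = 3/2·(3,8) = (4.5000,12.0000)
o1: d²=4 ≤ ρ²=41; F_rep = 6·(0,-2)/4² = (0.0000,-0.7500)
F = F_att + ΣF_rep = (4.5000,11.2500)
Δp = p'−p = (1.1250,2.8125); α = Δx/Fx = (9/8) / (9/2) = 1/4
check: Δy/Fy = (45/16) / (45/4) = 1/4 ✓

α = 1/4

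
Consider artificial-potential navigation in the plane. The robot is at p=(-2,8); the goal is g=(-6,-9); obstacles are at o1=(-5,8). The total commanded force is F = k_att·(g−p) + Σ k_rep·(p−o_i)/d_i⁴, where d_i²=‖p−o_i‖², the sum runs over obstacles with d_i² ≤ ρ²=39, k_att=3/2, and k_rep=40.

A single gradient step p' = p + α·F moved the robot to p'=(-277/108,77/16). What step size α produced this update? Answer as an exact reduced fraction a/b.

α = 1/8

F_att = 3/2·(g−p) = 3/2·(-4,-17) = (-6.0000,-25.5000)
o1: d²=9 ≤ ρ²=39; F_rep = 40·(3,0)/9² = (1.4815,0.0000)
F = F_att + ΣF_rep = (-4.5185,-25.5000)
Δp = p'−p = (-0.5648,-3.1875); α = Δx/Fx = (-61/108) / (-122/27) = 1/8
check: Δy/Fy = (-51/16) / (-51/2) = 1/8 ✓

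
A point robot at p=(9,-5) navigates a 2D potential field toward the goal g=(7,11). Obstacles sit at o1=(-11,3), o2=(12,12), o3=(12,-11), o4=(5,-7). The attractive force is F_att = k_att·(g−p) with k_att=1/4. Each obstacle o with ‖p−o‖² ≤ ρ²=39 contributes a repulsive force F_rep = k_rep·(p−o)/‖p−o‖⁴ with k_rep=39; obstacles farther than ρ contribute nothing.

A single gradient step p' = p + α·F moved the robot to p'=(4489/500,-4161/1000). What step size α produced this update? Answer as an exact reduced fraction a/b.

F_att = 1/4·(g−p) = 1/4·(-2,16) = (-0.5000,4.0000)
o1: d²=464 > ρ²=39 → inactive
o2: d²=298 > ρ²=39 → inactive
o3: d²=45 > ρ²=39 → inactive
o4: d²=20 ≤ ρ²=39; F_rep = 39·(4,2)/20² = (0.3900,0.1950)
F = F_att + ΣF_rep = (-0.1100,4.1950)
Δp = p'−p = (-0.0220,0.8390); α = Δx/Fx = (-11/500) / (-11/100) = 1/5
check: Δy/Fy = (839/1000) / (839/200) = 1/5 ✓

α = 1/5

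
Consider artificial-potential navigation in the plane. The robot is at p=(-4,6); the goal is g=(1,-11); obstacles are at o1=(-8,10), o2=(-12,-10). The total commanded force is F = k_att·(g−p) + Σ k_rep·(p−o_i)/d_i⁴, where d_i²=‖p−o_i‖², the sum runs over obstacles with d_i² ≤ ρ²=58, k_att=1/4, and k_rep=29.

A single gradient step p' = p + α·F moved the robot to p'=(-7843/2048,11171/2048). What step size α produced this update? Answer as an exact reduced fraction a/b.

F_att = 1/4·(g−p) = 1/4·(5,-17) = (1.2500,-4.2500)
o1: d²=32 ≤ ρ²=58; F_rep = 29·(4,-4)/32² = (0.1133,-0.1133)
o2: d²=320 > ρ²=58 → inactive
F = F_att + ΣF_rep = (1.3633,-4.3633)
Δp = p'−p = (0.1704,-0.5454); α = Δx/Fx = (349/2048) / (349/256) = 1/8
check: Δy/Fy = (-1117/2048) / (-1117/256) = 1/8 ✓

α = 1/8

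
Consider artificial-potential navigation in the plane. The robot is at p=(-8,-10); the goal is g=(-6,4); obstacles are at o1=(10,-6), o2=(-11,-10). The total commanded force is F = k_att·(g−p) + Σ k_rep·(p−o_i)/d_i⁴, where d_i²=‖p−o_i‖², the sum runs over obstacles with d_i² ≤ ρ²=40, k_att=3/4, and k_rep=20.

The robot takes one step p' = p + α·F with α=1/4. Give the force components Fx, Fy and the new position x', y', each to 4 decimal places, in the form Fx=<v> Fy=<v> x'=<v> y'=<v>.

Fx=2.2407 Fy=10.5000 x'=-7.4398 y'=-7.3750

F_att = 3/4·(g−p) = 3/4·(2,14) = (1.5000,10.5000)
o1: d²=340 > ρ²=40 → inactive
o2: d²=9 ≤ ρ²=40; F_rep = 20·(3,0)/9² = (0.7407,0.0000)
F = F_att + ΣF_rep = (2.2407,10.5000)
p' = p + 1/4·F = (-7.4398,-7.3750)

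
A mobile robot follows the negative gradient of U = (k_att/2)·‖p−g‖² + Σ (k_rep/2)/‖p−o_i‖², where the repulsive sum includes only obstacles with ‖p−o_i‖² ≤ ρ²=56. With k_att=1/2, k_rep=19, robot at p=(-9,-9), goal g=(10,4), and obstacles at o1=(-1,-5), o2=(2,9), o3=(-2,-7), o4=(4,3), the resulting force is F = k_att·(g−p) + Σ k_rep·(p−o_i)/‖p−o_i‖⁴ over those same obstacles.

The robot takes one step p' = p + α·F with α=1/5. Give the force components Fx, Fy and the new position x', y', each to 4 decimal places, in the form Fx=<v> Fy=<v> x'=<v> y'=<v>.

Fx=9.4527 Fy=6.4865 x'=-7.1095 y'=-7.7027

F_att = 1/2·(g−p) = 1/2·(19,13) = (9.5000,6.5000)
o1: d²=80 > ρ²=56 → inactive
o2: d²=445 > ρ²=56 → inactive
o3: d²=53 ≤ ρ²=56; F_rep = 19·(-7,-2)/53² = (-0.0473,-0.0135)
o4: d²=313 > ρ²=56 → inactive
F = F_att + ΣF_rep = (9.4527,6.4865)
p' = p + 1/5·F = (-7.1095,-7.7027)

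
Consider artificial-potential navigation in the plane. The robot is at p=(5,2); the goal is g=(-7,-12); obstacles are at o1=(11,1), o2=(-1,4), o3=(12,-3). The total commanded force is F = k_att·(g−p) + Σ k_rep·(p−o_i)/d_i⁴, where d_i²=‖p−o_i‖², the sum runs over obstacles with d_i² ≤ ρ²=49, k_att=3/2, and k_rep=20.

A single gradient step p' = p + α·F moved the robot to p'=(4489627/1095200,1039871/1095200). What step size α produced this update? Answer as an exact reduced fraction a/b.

α = 1/20

F_att = 3/2·(g−p) = 3/2·(-12,-14) = (-18.0000,-21.0000)
o1: d²=37 ≤ ρ²=49; F_rep = 20·(-6,1)/37² = (-0.0877,0.0146)
o2: d²=40 ≤ ρ²=49; F_rep = 20·(6,-2)/40² = (0.0750,-0.0250)
o3: d²=74 > ρ²=49 → inactive
F = F_att + ΣF_rep = (-18.0127,-21.0104)
Δp = p'−p = (-0.9006,-1.0505); α = Δx/Fx = (-986373/1095200) / (-986373/54760) = 1/20
check: Δy/Fy = (-1150529/1095200) / (-1150529/54760) = 1/20 ✓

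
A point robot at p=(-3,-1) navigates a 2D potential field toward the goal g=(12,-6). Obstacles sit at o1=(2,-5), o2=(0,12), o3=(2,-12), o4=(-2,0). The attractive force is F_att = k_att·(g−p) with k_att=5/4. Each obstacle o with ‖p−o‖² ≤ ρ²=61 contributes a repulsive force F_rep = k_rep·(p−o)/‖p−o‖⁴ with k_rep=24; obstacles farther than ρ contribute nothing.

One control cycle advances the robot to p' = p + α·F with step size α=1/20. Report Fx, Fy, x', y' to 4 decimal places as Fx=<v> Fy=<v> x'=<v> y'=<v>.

F_att = 5/4·(g−p) = 5/4·(15,-5) = (18.7500,-6.2500)
o1: d²=41 ≤ ρ²=61; F_rep = 24·(-5,4)/41² = (-0.0714,0.0571)
o2: d²=178 > ρ²=61 → inactive
o3: d²=146 > ρ²=61 → inactive
o4: d²=2 ≤ ρ²=61; F_rep = 24·(-1,-1)/2² = (-6.0000,-6.0000)
F = F_att + ΣF_rep = (12.6786,-12.1929)
p' = p + 1/20·F = (-2.3661,-1.6096)

Fx=12.6786 Fy=-12.1929 x'=-2.3661 y'=-1.6096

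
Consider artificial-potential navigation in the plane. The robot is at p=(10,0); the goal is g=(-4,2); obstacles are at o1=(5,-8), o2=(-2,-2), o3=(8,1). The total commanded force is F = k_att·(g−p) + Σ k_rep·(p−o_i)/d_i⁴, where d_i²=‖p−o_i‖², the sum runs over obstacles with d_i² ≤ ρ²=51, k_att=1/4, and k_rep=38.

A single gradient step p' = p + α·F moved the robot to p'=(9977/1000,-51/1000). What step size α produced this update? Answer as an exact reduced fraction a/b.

F_att = 1/4·(g−p) = 1/4·(-14,2) = (-3.5000,0.5000)
o1: d²=89 > ρ²=51 → inactive
o2: d²=148 > ρ²=51 → inactive
o3: d²=5 ≤ ρ²=51; F_rep = 38·(2,-1)/5² = (3.0400,-1.5200)
F = F_att + ΣF_rep = (-0.4600,-1.0200)
Δp = p'−p = (-0.0230,-0.0510); α = Δx/Fx = (-23/1000) / (-23/50) = 1/20
check: Δy/Fy = (-51/1000) / (-51/50) = 1/20 ✓

α = 1/20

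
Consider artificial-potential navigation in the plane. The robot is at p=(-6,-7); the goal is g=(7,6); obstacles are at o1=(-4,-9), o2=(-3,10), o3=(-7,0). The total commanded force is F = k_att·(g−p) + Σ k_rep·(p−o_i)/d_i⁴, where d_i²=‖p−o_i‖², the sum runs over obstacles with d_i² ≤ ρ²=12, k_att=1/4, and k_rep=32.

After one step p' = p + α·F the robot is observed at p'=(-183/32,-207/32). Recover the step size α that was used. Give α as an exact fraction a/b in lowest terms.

α = 1/8

F_att = 1/4·(g−p) = 1/4·(13,13) = (3.2500,3.2500)
o1: d²=8 ≤ ρ²=12; F_rep = 32·(-2,2)/8² = (-1.0000,1.0000)
o2: d²=298 > ρ²=12 → inactive
o3: d²=50 > ρ²=12 → inactive
F = F_att + ΣF_rep = (2.2500,4.2500)
Δp = p'−p = (0.2812,0.5312); α = Δx/Fx = (9/32) / (9/4) = 1/8
check: Δy/Fy = (17/32) / (17/4) = 1/8 ✓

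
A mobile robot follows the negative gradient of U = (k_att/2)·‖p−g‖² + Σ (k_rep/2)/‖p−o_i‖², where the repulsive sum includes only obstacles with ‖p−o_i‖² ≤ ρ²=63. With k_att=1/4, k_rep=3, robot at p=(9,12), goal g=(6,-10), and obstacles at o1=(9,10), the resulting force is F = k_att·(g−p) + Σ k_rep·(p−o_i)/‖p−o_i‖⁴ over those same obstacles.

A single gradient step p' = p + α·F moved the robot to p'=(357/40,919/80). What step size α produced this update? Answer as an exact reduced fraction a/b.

α = 1/10

F_att = 1/4·(g−p) = 1/4·(-3,-22) = (-0.7500,-5.5000)
o1: d²=4 ≤ ρ²=63; F_rep = 3·(0,2)/4² = (0.0000,0.3750)
F = F_att + ΣF_rep = (-0.7500,-5.1250)
Δp = p'−p = (-0.0750,-0.5125); α = Δx/Fx = (-3/40) / (-3/4) = 1/10
check: Δy/Fy = (-41/80) / (-41/8) = 1/10 ✓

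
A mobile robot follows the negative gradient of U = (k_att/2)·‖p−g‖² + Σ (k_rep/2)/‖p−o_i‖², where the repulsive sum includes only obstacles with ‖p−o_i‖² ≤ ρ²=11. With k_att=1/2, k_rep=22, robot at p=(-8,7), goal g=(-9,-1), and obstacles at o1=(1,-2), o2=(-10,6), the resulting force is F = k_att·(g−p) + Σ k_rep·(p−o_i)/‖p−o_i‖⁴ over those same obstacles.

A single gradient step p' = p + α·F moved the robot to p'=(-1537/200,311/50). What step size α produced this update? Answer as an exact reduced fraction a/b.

F_att = 1/2·(g−p) = 1/2·(-1,-8) = (-0.5000,-4.0000)
o1: d²=162 > ρ²=11 → inactive
o2: d²=5 ≤ ρ²=11; F_rep = 22·(2,1)/5² = (1.7600,0.8800)
F = F_att + ΣF_rep = (1.2600,-3.1200)
Δp = p'−p = (0.3150,-0.7800); α = Δx/Fx = (63/200) / (63/50) = 1/4
check: Δy/Fy = (-39/50) / (-78/25) = 1/4 ✓

α = 1/4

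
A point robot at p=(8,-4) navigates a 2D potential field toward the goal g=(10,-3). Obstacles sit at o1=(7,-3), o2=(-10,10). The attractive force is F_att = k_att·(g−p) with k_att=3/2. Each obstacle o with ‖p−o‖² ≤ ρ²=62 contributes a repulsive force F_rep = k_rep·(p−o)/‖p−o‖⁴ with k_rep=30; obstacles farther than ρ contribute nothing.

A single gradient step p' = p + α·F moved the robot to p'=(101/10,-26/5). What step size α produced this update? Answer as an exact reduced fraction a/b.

F_att = 3/2·(g−p) = 3/2·(2,1) = (3.0000,1.5000)
o1: d²=2 ≤ ρ²=62; F_rep = 30·(1,-1)/2² = (7.5000,-7.5000)
o2: d²=520 > ρ²=62 → inactive
F = F_att + ΣF_rep = (10.5000,-6.0000)
Δp = p'−p = (2.1000,-1.2000); α = Δx/Fx = (21/10) / (21/2) = 1/5
check: Δy/Fy = (-6/5) / (-6) = 1/5 ✓

α = 1/5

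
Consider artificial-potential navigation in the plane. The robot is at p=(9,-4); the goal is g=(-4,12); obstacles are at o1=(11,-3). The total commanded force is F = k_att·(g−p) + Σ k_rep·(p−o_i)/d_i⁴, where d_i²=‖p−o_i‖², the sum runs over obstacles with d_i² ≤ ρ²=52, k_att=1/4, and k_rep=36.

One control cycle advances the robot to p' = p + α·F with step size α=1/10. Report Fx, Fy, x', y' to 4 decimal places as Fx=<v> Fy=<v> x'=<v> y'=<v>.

Fx=-6.1300 Fy=2.5600 x'=8.3870 y'=-3.7440

F_att = 1/4·(g−p) = 1/4·(-13,16) = (-3.2500,4.0000)
o1: d²=5 ≤ ρ²=52; F_rep = 36·(-2,-1)/5² = (-2.8800,-1.4400)
F = F_att + ΣF_rep = (-6.1300,2.5600)
p' = p + 1/10·F = (8.3870,-3.7440)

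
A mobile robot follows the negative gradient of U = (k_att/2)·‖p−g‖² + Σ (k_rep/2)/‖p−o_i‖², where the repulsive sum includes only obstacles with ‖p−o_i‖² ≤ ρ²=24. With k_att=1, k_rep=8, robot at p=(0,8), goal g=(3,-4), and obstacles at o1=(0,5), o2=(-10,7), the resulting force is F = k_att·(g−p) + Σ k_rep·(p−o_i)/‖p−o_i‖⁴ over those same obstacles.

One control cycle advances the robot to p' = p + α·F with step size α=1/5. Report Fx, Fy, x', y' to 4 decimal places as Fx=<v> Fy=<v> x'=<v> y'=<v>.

Fx=3.0000 Fy=-11.7037 x'=0.6000 y'=5.6593

F_att = 1·(g−p) = 1·(3,-12) = (3.0000,-12.0000)
o1: d²=9 ≤ ρ²=24; F_rep = 8·(0,3)/9² = (0.0000,0.2963)
o2: d²=101 > ρ²=24 → inactive
F = F_att + ΣF_rep = (3.0000,-11.7037)
p' = p + 1/5·F = (0.6000,5.6593)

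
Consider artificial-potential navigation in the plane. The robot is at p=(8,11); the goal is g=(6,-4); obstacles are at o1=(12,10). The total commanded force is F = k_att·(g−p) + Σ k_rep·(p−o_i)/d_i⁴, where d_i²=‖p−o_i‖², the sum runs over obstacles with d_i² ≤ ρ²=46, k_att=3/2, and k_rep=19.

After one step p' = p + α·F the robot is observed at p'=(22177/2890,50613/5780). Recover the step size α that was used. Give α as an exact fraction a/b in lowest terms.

F_att = 3/2·(g−p) = 3/2·(-2,-15) = (-3.0000,-22.5000)
o1: d²=17 ≤ ρ²=46; F_rep = 19·(-4,1)/17² = (-0.2630,0.0657)
F = F_att + ΣF_rep = (-3.2630,-22.4343)
Δp = p'−p = (-0.3263,-2.2434); α = Δx/Fx = (-943/2890) / (-943/289) = 1/10
check: Δy/Fy = (-12967/5780) / (-12967/578) = 1/10 ✓

α = 1/10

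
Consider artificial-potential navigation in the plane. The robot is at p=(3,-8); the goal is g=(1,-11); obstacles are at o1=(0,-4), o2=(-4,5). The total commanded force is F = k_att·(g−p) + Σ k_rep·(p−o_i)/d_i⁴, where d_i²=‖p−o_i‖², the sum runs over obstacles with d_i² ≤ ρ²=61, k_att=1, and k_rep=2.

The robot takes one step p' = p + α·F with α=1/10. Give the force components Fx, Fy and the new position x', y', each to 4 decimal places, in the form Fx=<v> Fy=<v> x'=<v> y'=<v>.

F_att = 1·(g−p) = 1·(-2,-3) = (-2.0000,-3.0000)
o1: d²=25 ≤ ρ²=61; F_rep = 2·(3,-4)/25² = (0.0096,-0.0128)
o2: d²=218 > ρ²=61 → inactive
F = F_att + ΣF_rep = (-1.9904,-3.0128)
p' = p + 1/10·F = (2.8010,-8.3013)

Fx=-1.9904 Fy=-3.0128 x'=2.8010 y'=-8.3013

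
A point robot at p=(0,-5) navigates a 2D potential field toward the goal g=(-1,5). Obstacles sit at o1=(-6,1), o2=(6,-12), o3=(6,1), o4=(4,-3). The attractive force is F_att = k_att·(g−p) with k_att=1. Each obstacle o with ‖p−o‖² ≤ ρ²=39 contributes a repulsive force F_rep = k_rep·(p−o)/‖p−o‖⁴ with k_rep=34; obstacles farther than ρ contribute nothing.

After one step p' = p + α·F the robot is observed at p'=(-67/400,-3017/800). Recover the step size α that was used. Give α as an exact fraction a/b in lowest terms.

α = 1/8

F_att = 1·(g−p) = 1·(-1,10) = (-1.0000,10.0000)
o1: d²=72 > ρ²=39 → inactive
o2: d²=85 > ρ²=39 → inactive
o3: d²=72 > ρ²=39 → inactive
o4: d²=20 ≤ ρ²=39; F_rep = 34·(-4,-2)/20² = (-0.3400,-0.1700)
F = F_att + ΣF_rep = (-1.3400,9.8300)
Δp = p'−p = (-0.1675,1.2288); α = Δx/Fx = (-67/400) / (-67/50) = 1/8
check: Δy/Fy = (983/800) / (983/100) = 1/8 ✓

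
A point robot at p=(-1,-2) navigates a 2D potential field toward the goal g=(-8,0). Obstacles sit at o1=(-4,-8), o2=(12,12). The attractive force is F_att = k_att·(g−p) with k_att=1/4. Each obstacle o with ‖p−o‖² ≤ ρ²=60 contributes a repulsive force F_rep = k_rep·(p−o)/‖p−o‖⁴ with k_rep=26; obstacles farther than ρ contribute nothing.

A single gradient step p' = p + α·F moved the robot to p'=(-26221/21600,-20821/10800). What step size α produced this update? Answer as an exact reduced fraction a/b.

α = 1/8

F_att = 1/4·(g−p) = 1/4·(-7,2) = (-1.7500,0.5000)
o1: d²=45 ≤ ρ²=60; F_rep = 26·(3,6)/45² = (0.0385,0.0770)
o2: d²=365 > ρ²=60 → inactive
F = F_att + ΣF_rep = (-1.7115,0.5770)
Δp = p'−p = (-0.2139,0.0721); α = Δx/Fx = (-4621/21600) / (-4621/2700) = 1/8
check: Δy/Fy = (779/10800) / (779/1350) = 1/8 ✓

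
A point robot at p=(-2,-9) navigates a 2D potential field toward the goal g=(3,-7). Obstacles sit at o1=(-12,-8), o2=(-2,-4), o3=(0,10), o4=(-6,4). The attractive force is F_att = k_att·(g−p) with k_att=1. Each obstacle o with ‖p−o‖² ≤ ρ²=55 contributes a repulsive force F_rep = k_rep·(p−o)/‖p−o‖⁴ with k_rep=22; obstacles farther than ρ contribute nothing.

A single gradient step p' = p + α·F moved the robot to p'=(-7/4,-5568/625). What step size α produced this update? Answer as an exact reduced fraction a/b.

α = 1/20

F_att = 1·(g−p) = 1·(5,2) = (5.0000,2.0000)
o1: d²=101 > ρ²=55 → inactive
o2: d²=25 ≤ ρ²=55; F_rep = 22·(0,-5)/25² = (0.0000,-0.1760)
o3: d²=365 > ρ²=55 → inactive
o4: d²=185 > ρ²=55 → inactive
F = F_att + ΣF_rep = (5.0000,1.8240)
Δp = p'−p = (0.2500,0.0912); α = Δx/Fx = (1/4) / (5) = 1/20
check: Δy/Fy = (57/625) / (228/125) = 1/20 ✓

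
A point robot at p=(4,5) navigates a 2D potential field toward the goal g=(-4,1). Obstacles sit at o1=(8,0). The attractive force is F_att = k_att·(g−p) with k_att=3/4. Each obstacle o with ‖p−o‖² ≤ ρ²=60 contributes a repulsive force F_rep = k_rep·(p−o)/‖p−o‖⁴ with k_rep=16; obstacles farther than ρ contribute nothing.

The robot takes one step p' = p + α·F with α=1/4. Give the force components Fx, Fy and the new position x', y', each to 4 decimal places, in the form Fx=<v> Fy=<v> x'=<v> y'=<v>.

Fx=-6.0381 Fy=-2.9524 x'=2.4905 y'=4.2619

F_att = 3/4·(g−p) = 3/4·(-8,-4) = (-6.0000,-3.0000)
o1: d²=41 ≤ ρ²=60; F_rep = 16·(-4,5)/41² = (-0.0381,0.0476)
F = F_att + ΣF_rep = (-6.0381,-2.9524)
p' = p + 1/4·F = (2.4905,4.2619)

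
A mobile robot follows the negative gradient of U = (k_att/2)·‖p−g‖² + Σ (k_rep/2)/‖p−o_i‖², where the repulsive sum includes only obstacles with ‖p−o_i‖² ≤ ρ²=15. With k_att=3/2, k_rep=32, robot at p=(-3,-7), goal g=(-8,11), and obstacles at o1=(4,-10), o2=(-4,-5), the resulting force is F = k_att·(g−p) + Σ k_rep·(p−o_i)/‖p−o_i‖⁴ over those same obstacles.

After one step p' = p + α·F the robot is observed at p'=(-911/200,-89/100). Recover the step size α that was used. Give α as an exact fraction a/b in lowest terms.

α = 1/4

F_att = 3/2·(g−p) = 3/2·(-5,18) = (-7.5000,27.0000)
o1: d²=58 > ρ²=15 → inactive
o2: d²=5 ≤ ρ²=15; F_rep = 32·(1,-2)/5² = (1.2800,-2.5600)
F = F_att + ΣF_rep = (-6.2200,24.4400)
Δp = p'−p = (-1.5550,6.1100); α = Δx/Fx = (-311/200) / (-311/50) = 1/4
check: Δy/Fy = (611/100) / (611/25) = 1/4 ✓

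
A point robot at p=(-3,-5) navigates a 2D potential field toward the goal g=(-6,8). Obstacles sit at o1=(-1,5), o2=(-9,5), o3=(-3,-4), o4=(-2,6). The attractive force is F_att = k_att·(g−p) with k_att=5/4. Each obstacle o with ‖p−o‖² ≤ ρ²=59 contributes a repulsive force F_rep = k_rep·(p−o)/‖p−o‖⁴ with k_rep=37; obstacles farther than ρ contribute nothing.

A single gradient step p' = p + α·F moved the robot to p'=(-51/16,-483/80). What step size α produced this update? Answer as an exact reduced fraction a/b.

α = 1/20

F_att = 5/4·(g−p) = 5/4·(-3,13) = (-3.7500,16.2500)
o1: d²=104 > ρ²=59 → inactive
o2: d²=136 > ρ²=59 → inactive
o3: d²=1 ≤ ρ²=59; F_rep = 37·(0,-1)/1² = (0.0000,-37.0000)
o4: d²=122 > ρ²=59 → inactive
F = F_att + ΣF_rep = (-3.7500,-20.7500)
Δp = p'−p = (-0.1875,-1.0375); α = Δx/Fx = (-3/16) / (-15/4) = 1/20
check: Δy/Fy = (-83/80) / (-83/4) = 1/20 ✓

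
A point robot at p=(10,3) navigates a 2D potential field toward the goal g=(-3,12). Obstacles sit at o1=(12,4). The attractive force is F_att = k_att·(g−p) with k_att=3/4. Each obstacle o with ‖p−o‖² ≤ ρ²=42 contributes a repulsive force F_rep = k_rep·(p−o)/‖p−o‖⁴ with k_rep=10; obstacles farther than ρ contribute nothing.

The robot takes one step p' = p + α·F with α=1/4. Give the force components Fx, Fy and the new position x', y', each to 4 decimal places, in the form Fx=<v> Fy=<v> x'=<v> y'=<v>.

F_att = 3/4·(g−p) = 3/4·(-13,9) = (-9.7500,6.7500)
o1: d²=5 ≤ ρ²=42; F_rep = 10·(-2,-1)/5² = (-0.8000,-0.4000)
F = F_att + ΣF_rep = (-10.5500,6.3500)
p' = p + 1/4·F = (7.3625,4.5875)

Fx=-10.5500 Fy=6.3500 x'=7.3625 y'=4.5875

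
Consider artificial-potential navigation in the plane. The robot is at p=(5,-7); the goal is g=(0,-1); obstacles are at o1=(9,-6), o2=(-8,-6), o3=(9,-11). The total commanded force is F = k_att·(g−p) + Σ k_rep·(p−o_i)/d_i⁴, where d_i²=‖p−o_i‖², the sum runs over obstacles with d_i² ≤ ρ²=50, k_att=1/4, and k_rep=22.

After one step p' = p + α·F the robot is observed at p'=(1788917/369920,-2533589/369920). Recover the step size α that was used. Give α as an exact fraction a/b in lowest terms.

α = 1/10

F_att = 1/4·(g−p) = 1/4·(-5,6) = (-1.2500,1.5000)
o1: d²=17 ≤ ρ²=50; F_rep = 22·(-4,-1)/17² = (-0.3045,-0.0761)
o2: d²=170 > ρ²=50 → inactive
o3: d²=32 ≤ ρ²=50; F_rep = 22·(-4,4)/32² = (-0.0859,0.0859)
F = F_att + ΣF_rep = (-1.6404,1.5098)
Δp = p'−p = (-0.1640,0.1510); α = Δx/Fx = (-60683/369920) / (-60683/36992) = 1/10
check: Δy/Fy = (55851/369920) / (55851/36992) = 1/10 ✓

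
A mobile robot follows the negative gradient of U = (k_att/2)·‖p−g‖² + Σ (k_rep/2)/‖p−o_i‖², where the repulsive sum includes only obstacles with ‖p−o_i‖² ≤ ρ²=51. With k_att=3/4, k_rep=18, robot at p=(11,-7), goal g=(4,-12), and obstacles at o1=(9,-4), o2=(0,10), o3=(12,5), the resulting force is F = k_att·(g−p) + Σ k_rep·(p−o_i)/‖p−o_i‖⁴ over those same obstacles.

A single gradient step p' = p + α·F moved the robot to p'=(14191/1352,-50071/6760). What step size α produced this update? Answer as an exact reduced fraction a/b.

α = 1/10

F_att = 3/4·(g−p) = 3/4·(-7,-5) = (-5.2500,-3.7500)
o1: d²=13 ≤ ρ²=51; F_rep = 18·(2,-3)/13² = (0.2130,-0.3195)
o2: d²=410 > ρ²=51 → inactive
o3: d²=145 > ρ²=51 → inactive
F = F_att + ΣF_rep = (-5.0370,-4.0695)
Δp = p'−p = (-0.5037,-0.4070); α = Δx/Fx = (-681/1352) / (-3405/676) = 1/10
check: Δy/Fy = (-2751/6760) / (-2751/676) = 1/10 ✓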